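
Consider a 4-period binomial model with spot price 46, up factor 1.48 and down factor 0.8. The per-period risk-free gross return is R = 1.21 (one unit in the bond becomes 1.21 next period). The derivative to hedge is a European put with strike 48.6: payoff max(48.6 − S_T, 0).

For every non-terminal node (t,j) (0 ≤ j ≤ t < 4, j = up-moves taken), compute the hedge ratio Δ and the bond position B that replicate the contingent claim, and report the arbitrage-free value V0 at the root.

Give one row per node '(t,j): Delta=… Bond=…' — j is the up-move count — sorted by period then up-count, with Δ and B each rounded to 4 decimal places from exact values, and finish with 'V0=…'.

No-arbitrage ⇒ martingale measure with p* = (R−d)/(u−d) = 0.6029.
At expiry t=4: V(4,0)=29.7584, V(4,1)=13.7430, V(4,2)=0.0000, V(4,3)=0.0000, V(4,4)=0.0000
(3,0): S=23.5520. Δ = (V_up−V_dn)/(S_up−S_dn) = (13.7430−29.7584)/(34.8570−18.8416) = -1.0000. V = [p*·13.7430 + (1−p*)·29.7584]/1.21 = 16.6133. B = V − Δ·S = 40.1653.
(3,1): S=43.5712. Δ = (V_up−V_dn)/(S_up−S_dn) = (0.0000−13.7430)/(64.4854−34.8570) = -0.4638. V = [p*·0.0000 + (1−p*)·13.7430]/1.21 = 4.5097. B = V − Δ·S = 24.7201.
(3,2): S=80.6067. Δ = (V_up−V_dn)/(S_up−S_dn) = (0.0000−0.0000)/(119.2979−64.4854) = 0.0000. V = [p*·0.0000 + (1−p*)·0.0000]/1.21 = 0.0000. B = V − Δ·S = 0.0000.
(3,3): S=149.1224. Δ = (V_up−V_dn)/(S_up−S_dn) = (0.0000−0.0000)/(220.7012−119.2979) = 0.0000. V = [p*·0.0000 + (1−p*)·0.0000]/1.21 = 0.0000. B = V − Δ·S = 0.0000.
(2,0): S=29.4400. Δ = (V_up−V_dn)/(S_up−S_dn) = (4.5097−16.6133)/(43.5712−23.5520) = -0.6046. V = [p*·4.5097 + (1−p*)·16.6133]/1.21 = 7.6988. B = V − Δ·S = 25.4981.
(2,1): S=54.4640. Δ = (V_up−V_dn)/(S_up−S_dn) = (0.0000−4.5097)/(80.6067−43.5712) = -0.1218. V = [p*·0.0000 + (1−p*)·4.5097]/1.21 = 1.4799. B = V − Δ·S = 8.1118.
(2,2): S=100.7584. Δ = (V_up−V_dn)/(S_up−S_dn) = (0.0000−0.0000)/(149.1224−80.6067) = 0.0000. V = [p*·0.0000 + (1−p*)·0.0000]/1.21 = 0.0000. B = V − Δ·S = 0.0000.
(1,0): S=36.8000. Δ = (V_up−V_dn)/(S_up−S_dn) = (1.4799−7.6988)/(54.4640−29.4400) = -0.2485. V = [p*·1.4799 + (1−p*)·7.6988]/1.21 = 3.2638. B = V − Δ·S = 12.4093.
(1,1): S=68.0800. Δ = (V_up−V_dn)/(S_up−S_dn) = (0.0000−1.4799)/(100.7584−54.4640) = -0.0320. V = [p*·0.0000 + (1−p*)·1.4799]/1.21 = 0.4856. B = V − Δ·S = 2.6619.
(0,0): S=46.0000. Δ = (V_up−V_dn)/(S_up−S_dn) = (0.4856−3.2638)/(68.0800−36.8000) = -0.0888. V = [p*·0.4856 + (1−p*)·3.2638]/1.21 = 1.3130. B = V − Δ·S = 5.3985.
Root portfolio cost Δ·46+B reproduces V0=1.3130.

(0,0): Delta=-0.0888 Bond=5.3985
(1,0): Delta=-0.2485 Bond=12.4093
(1,1): Delta=-0.0320 Bond=2.6619
(2,0): Delta=-0.6046 Bond=25.4981
(2,1): Delta=-0.1218 Bond=8.1118
(2,2): Delta=0.0000 Bond=0.0000
(3,0): Delta=-1.0000 Bond=40.1653
(3,1): Delta=-0.4638 Bond=24.7201
(3,2): Delta=0.0000 Bond=0.0000
(3,3): Delta=0.0000 Bond=0.0000
V0=1.3130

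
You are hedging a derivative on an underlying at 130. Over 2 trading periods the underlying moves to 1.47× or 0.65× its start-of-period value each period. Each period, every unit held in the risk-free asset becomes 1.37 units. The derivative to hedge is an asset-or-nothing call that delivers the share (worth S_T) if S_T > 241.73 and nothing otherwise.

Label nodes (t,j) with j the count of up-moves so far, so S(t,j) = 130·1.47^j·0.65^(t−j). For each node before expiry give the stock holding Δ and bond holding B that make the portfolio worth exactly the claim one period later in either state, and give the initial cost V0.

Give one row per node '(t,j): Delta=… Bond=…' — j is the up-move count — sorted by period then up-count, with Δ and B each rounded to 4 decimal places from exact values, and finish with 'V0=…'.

Since d<R<u, set p* = (R−d)/(u−d) = 0.8780; price each node as the discounted p*-expectation of its children.
Payoff layer (t=2): V(2,0)=0.0000, V(2,1)=0.0000, V(2,2)=280.9170
(1,0): S=84.5000. Δ = (V_up−V_dn)/(S_up−S_dn) = (0.0000−0.0000)/(124.2150−54.9250) = 0.0000. V = [p*·0.0000 + (1−p*)·0.0000]/1.37 = 0.0000. B = V − Δ·S = 0.0000.
(1,1): S=191.1000. Δ = (V_up−V_dn)/(S_up−S_dn) = (280.9170−0.0000)/(280.9170−124.2150) = 1.7927. V = [p*·280.9170 + (1−p*)·0.0000]/1.37 = 180.0429. B = V − Δ·S = -162.5388.
(0,0): S=130.0000. Δ = (V_up−V_dn)/(S_up−S_dn) = (180.0429−0.0000)/(191.1000−84.5000) = 1.6890. V = [p*·180.0429 + (1−p*)·0.0000]/1.37 = 115.3916. B = V − Δ·S = -104.1730.
Self-financing check: at every node Δ·S+B equals the discounted successor values.

(0,0): Delta=1.6890 Bond=-104.1730
(1,0): Delta=0.0000 Bond=0.0000
(1,1): Delta=1.7927 Bond=-162.5388
V0=115.3916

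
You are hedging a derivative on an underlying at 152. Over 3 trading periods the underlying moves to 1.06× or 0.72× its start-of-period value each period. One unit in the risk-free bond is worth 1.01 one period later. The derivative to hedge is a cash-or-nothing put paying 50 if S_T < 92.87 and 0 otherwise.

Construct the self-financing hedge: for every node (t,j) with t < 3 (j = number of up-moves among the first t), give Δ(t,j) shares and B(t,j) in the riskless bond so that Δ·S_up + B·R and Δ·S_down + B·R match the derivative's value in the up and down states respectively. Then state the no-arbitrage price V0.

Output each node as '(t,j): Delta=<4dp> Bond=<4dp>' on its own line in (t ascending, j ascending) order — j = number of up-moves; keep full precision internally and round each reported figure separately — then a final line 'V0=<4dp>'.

(0,0): Delta=-0.2379 Bond=39.0049
(1,0): Delta=-1.1348 Bond=137.5467
(1,1): Delta=-0.1329 Bond=22.4722
(2,0): Delta=0.0000 Bond=49.5050
(2,1): Delta=-1.2677 Bond=154.3390
(2,2): Delta=0.0000 Bond=0.0000
V0=2.8399

No-arbitrage ⇒ martingale measure with p* = (R−d)/(u−d) = 0.8529.
At expiry t=3: V(3,0)=50.0000, V(3,1)=50.0000, V(3,2)=0.0000, V(3,3)=0.0000
Node (2,0) S=78.7968: V=(p*·50.0000+(1−p*)·50.0000)/1.01=49.5050; Δ=(50.0000−50.0000)/(83.5246−56.7337)=0.0000; B=V−Δ·S=49.5050
Node (2,1) S=116.0064: V=(p*·0.0000+(1−p*)·50.0000)/1.01=7.2801; Δ=(0.0000−50.0000)/(122.9668−83.5246)=-1.2677; B=V−Δ·S=154.3390
Node (2,2) S=170.7872: V=(p*·0.0000+(1−p*)·0.0000)/1.01=0.0000; Δ=(0.0000−0.0000)/(181.0344−122.9668)=0.0000; B=V−Δ·S=0.0000
Node (1,0) S=109.4400: V=(p*·7.2801+(1−p*)·49.5050)/1.01=13.3561; Δ=(7.2801−49.5050)/(116.0064−78.7968)=-1.1348; B=V−Δ·S=137.5467
Node (1,1) S=161.1200: V=(p*·0.0000+(1−p*)·7.2801)/1.01=1.0600; Δ=(0.0000−7.2801)/(170.7872−116.0064)=-0.1329; B=V−Δ·S=22.4722
Node (0,0) S=152.0000: V=(p*·1.0600+(1−p*)·13.3561)/1.01=2.8399; Δ=(1.0600−13.3561)/(161.1200−109.4400)=-0.2379; B=V−Δ·S=39.0049
The time-0 hedge costs 2.8399, which is the no-arbitrage price.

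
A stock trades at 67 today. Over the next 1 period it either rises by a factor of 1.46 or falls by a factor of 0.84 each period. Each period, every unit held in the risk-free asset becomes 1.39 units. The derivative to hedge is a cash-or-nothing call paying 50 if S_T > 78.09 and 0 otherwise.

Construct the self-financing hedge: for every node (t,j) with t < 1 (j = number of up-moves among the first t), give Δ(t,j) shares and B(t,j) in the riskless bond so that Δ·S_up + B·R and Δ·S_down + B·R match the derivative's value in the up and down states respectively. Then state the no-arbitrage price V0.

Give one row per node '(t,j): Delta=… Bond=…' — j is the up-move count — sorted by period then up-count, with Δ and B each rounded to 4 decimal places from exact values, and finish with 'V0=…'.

No-arbitrage ⇒ martingale measure with p* = (R−d)/(u−d) = 0.8871.
Terminal values V(1,·): V(1,0)=0.0000, V(1,1)=50.0000
  t=0,j=0: stock 67.0000 → up 97.8200 (V=50.0000), down 56.2800 (V=0.0000). Price 31.9100; hedge Δ=1.2037, bond B=-48.7352.
The time-0 hedge costs 31.9100, which is the no-arbitrage price.

(0,0): Delta=1.2037 Bond=-48.7352
V0=31.9100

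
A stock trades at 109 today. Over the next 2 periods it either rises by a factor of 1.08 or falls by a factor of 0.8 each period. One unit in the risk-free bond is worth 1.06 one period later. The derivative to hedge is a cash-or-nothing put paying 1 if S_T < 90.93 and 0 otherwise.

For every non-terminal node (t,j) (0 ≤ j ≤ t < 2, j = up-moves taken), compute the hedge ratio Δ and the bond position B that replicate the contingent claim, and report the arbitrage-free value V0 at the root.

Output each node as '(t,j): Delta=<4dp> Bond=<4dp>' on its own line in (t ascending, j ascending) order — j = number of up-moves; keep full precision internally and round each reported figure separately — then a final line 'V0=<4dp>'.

Under the risk-neutral measure, an up-move has probability p* = (R−d)/(u−d) = 0.9286 and values discount at R = 1.06.
At expiry t=2: V(2,0)=1.0000, V(2,1)=0.0000, V(2,2)=0.0000
Node (1,0) S=87.2000: V=(p*·0.0000+(1−p*)·1.0000)/1.06=0.0674; Δ=(0.0000−1.0000)/(94.1760−69.7600)=-0.0410; B=V−Δ·S=3.6388
Node (1,1) S=117.7200: V=(p*·0.0000+(1−p*)·0.0000)/1.06=0.0000; Δ=(0.0000−0.0000)/(127.1376−94.1760)=0.0000; B=V−Δ·S=0.0000
Node (0,0) S=109.0000: V=(p*·0.0000+(1−p*)·0.0674)/1.06=0.0045; Δ=(0.0000−0.0674)/(117.7200−87.2000)=-0.0022; B=V−Δ·S=0.2452
Self-financing check: at every node Δ·S+B equals the discounted successor values.

(0,0): Delta=-0.0022 Bond=0.2452
(1,0): Delta=-0.0410 Bond=3.6388
(1,1): Delta=0.0000 Bond=0.0000
V0=0.0045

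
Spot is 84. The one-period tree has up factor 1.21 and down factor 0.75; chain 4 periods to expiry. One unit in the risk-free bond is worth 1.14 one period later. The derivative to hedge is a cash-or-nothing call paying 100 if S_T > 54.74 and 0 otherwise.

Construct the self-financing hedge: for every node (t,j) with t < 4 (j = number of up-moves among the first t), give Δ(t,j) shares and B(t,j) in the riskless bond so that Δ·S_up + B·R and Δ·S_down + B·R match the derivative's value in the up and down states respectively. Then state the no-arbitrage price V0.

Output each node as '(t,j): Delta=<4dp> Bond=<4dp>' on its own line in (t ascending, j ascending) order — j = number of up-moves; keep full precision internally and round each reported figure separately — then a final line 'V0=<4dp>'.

(0,0): Delta=0.1029 Bond=49.8263
(1,0): Delta=0.6851 Bond=20.1210
(1,1): Delta=0.0381 Bond=63.3857
(2,0): Delta=3.4217 Bond=-106.3654
(2,1): Delta=0.3807 Bond=46.1462
(2,2): Delta=0.0000 Bond=76.9468
(3,0): Delta=0.0000 Bond=0.0000
(3,1): Delta=3.8024 Bond=-143.0206
(3,2): Delta=0.0000 Bond=87.7193
(3,3): Delta=0.0000 Bond=87.7193
V0=58.4687

Risk-neutral probability p* = (R−d)/(u−d) = (1.14−0.75)/(1.21−0.75) = 0.8478.
At expiry t=4: V(4,0)=0.0000, V(4,1)=0.0000, V(4,2)=100.0000, V(4,3)=100.0000, V(4,4)=100.0000
  t=3,j=0: stock 35.4375 → up 42.8794 (V=0.0000), down 26.5781 (V=0.0000). Price 0.0000; hedge Δ=0.0000, bond B=0.0000.
  t=3,j=1: stock 57.1725 → up 69.1787 (V=100.0000), down 42.8794 (V=0.0000). Price 74.3707; hedge Δ=3.8024, bond B=-143.0206.
  t=3,j=2: stock 92.2383 → up 111.6083 (V=100.0000), down 69.1787 (V=100.0000). Price 87.7193; hedge Δ=0.0000, bond B=87.7193.
  t=3,j=3: stock 148.8111 → up 180.0615 (V=100.0000), down 111.6083 (V=100.0000). Price 87.7193; hedge Δ=0.0000, bond B=87.7193.
  t=2,j=0: stock 47.2500 → up 57.1725 (V=74.3707), down 35.4375 (V=0.0000). Price 55.3100; hedge Δ=3.4217, bond B=-106.3654.
  t=2,j=1: stock 76.2300 → up 92.2383 (V=87.7193), down 57.1725 (V=74.3707). Price 75.1649; hedge Δ=0.3807, bond B=46.1462.
  t=2,j=2: stock 122.9844 → up 148.8111 (V=87.7193), down 92.2383 (V=87.7193). Price 76.9468; hedge Δ=0.0000, bond B=76.9468.
  t=1,j=0: stock 63.0000 → up 76.2300 (V=75.1649), down 47.2500 (V=55.3100). Price 63.2838; hedge Δ=0.6851, bond B=20.1210.
  t=1,j=1: stock 101.6400 → up 122.9844 (V=76.9468), down 76.2300 (V=75.1649). Price 67.2593; hedge Δ=0.0381, bond B=63.3857.
  t=0,j=0: stock 84.0000 → up 101.6400 (V=67.2593), down 63.0000 (V=63.2838). Price 58.4687; hedge Δ=0.1029, bond B=49.8263.
Each (Δ,B) replicates both successor values, so the strategy is self-financing and V0 is arbitrage-free.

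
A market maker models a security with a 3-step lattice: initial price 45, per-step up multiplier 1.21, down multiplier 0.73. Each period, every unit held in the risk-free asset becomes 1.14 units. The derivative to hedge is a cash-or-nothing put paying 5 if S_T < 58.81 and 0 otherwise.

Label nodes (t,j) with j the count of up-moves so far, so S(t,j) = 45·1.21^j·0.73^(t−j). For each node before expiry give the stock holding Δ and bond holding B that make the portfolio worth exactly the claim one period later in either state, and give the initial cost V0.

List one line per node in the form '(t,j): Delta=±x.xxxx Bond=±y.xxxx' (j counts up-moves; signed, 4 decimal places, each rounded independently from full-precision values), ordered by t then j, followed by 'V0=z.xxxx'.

The replicating-portfolio and risk-neutral prices coincide; use p* = (1.14−0.73)/(1.21−0.73) = 0.8542 for the latter.
At expiry t=3: V(3,0)=5.0000, V(3,1)=5.0000, V(3,2)=5.0000, V(3,3)=0.0000
Node (2,0) S=23.9805: V=(p*·5.0000+(1−p*)·5.0000)/1.14=4.3860; Δ=(5.0000−5.0000)/(29.0164−17.5058)=0.0000; B=V−Δ·S=4.3860
Node (2,1) S=39.7485: V=(p*·5.0000+(1−p*)·5.0000)/1.14=4.3860; Δ=(5.0000−5.0000)/(48.0957−29.0164)=0.0000; B=V−Δ·S=4.3860
Node (2,2) S=65.8845: V=(p*·0.0000+(1−p*)·5.0000)/1.14=0.6396; Δ=(0.0000−5.0000)/(79.7202−48.0957)=-0.1581; B=V−Δ·S=11.0563
Node (1,0) S=32.8500: V=(p*·4.3860+(1−p*)·4.3860)/1.14=3.8473; Δ=(4.3860−4.3860)/(39.7485−23.9805)=0.0000; B=V−Δ·S=3.8473
Node (1,1) S=54.4500: V=(p*·0.6396+(1−p*)·4.3860)/1.14=1.0403; Δ=(0.6396−4.3860)/(65.8845−39.7485)=-0.1433; B=V−Δ·S=8.8452
Node (0,0) S=45.0000: V=(p*·1.0403+(1−p*)·3.8473)/1.14=1.2716; Δ=(1.0403−3.8473)/(54.4500−32.8500)=-0.1300; B=V−Δ·S=7.1196
Check: Δ(0,0)·S0 + B(0,0) = 1.2716 = V0.

(0,0): Delta=-0.1300 Bond=7.1196
(1,0): Delta=0.0000 Bond=3.8473
(1,1): Delta=-0.1433 Bond=8.8452
(2,0): Delta=0.0000 Bond=4.3860
(2,1): Delta=0.0000 Bond=4.3860
(2,2): Delta=-0.1581 Bond=11.0563
V0=1.2716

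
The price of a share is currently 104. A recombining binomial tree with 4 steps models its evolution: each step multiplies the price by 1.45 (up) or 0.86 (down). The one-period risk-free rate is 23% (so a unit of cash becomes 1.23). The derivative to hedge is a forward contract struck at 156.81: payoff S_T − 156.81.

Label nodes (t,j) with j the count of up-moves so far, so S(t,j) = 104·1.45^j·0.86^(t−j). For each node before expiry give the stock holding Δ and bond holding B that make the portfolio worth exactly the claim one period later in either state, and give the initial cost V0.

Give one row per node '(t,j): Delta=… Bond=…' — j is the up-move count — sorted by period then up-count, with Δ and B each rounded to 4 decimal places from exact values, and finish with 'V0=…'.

(0,0): Delta=1.0000 Bond=-68.5099
(1,0): Delta=1.0000 Bond=-84.2672
(1,1): Delta=1.0000 Bond=-84.2672
(2,0): Delta=1.0000 Bond=-103.6486
(2,1): Delta=1.0000 Bond=-103.6486
(2,2): Delta=1.0000 Bond=-103.6486
(3,0): Delta=1.0000 Bond=-127.4878
(3,1): Delta=1.0000 Bond=-127.4878
(3,2): Delta=1.0000 Bond=-127.4878
(3,3): Delta=1.0000 Bond=-127.4878
V0=35.4901

No-arbitrage ⇒ martingale measure with p* = (R−d)/(u−d) = 0.6271.
Terminal payoffs: V(4,0)=-99.9212, V(4,1)=-60.8928, V(4,2)=4.9109, V(4,3)=115.8590, V(4,4)=302.9226
  t=3,j=0: stock 66.1498 → up 95.9172 (V=-60.8928), down 56.8888 (V=-99.9212). Price -61.3380; hedge Δ=1.0000, bond B=-127.4878.
  t=3,j=1: stock 111.5317 → up 161.7209 (V=4.9109), down 95.9172 (V=-60.8928). Price -15.9561; hedge Δ=1.0000, bond B=-127.4878.
  t=3,j=2: stock 188.0476 → up 272.6690 (V=115.8590), down 161.7209 (V=4.9109). Price 60.5598; hedge Δ=1.0000, bond B=-127.4878.
  t=3,j=3: stock 317.0570 → up 459.7327 (V=302.9226), down 272.6690 (V=115.8590). Price 189.5692; hedge Δ=1.0000, bond B=-127.4878.
  t=2,j=0: stock 76.9184 → up 111.5317 (V=-15.9561), down 66.1498 (V=-61.3380). Price -26.7302; hedge Δ=1.0000, bond B=-103.6486.
  t=2,j=1: stock 129.6880 → up 188.0476 (V=60.5598), down 111.5317 (V=-15.9561). Price 26.0394; hedge Δ=1.0000, bond B=-103.6486.
  t=2,j=2: stock 218.6600 → up 317.0570 (V=189.5692), down 188.0476 (V=60.5598). Price 115.0114; hedge Δ=1.0000, bond B=-103.6486.
  t=1,j=0: stock 89.4400 → up 129.6880 (V=26.0394), down 76.9184 (V=-26.7302). Price 5.1728; hedge Δ=1.0000, bond B=-84.2672.
  t=1,j=1: stock 150.8000 → up 218.6600 (V=115.0114), down 129.6880 (V=26.0394). Price 66.5328; hedge Δ=1.0000, bond B=-84.2672.
  t=0,j=0: stock 104.0000 → up 150.8000 (V=66.5328), down 89.4400 (V=5.1728). Price 35.4901; hedge Δ=1.0000, bond B=-68.5099.
Self-financing check: at every node Δ·S+B equals the discounted successor values.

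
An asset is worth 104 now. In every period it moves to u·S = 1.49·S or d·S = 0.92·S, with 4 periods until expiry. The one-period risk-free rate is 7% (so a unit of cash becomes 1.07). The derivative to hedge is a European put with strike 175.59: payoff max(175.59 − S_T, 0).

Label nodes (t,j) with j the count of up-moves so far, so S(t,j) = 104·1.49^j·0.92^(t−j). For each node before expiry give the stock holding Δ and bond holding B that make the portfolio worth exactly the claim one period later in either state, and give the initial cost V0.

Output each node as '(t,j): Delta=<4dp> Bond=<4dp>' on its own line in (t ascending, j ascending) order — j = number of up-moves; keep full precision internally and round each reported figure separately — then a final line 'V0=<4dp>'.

Since d<R<u, set p* = (R−d)/(u−d) = 0.2632; price each node as the discounted p*-expectation of its children.
Terminal payoffs: V(4,0)=101.0851, V(4,1)=54.9245, V(4,2)=0.0000, V(4,3)=0.0000, V(4,4)=0.0000
  t=3,j=0: stock 80.9836 → up 120.6655 (V=54.9245), down 74.5049 (V=101.0851). Price 83.1193; hedge Δ=-1.0000, bond B=164.1028.
  t=3,j=1: stock 131.1581 → up 195.4256 (V=0.0000), down 120.6655 (V=54.9245). Price 37.8231; hedge Δ=-0.7347, bond B=134.1819.
  t=3,j=2: stock 212.4192 → up 316.5046 (V=0.0000), down 195.4256 (V=0.0000). Price 0.0000; hedge Δ=0.0000, bond B=0.0000.
  t=3,j=3: stock 344.0267 → up 512.5998 (V=0.0000), down 316.5046 (V=0.0000). Price 0.0000; hedge Δ=0.0000, bond B=0.0000.
  t=2,j=0: stock 88.0256 → up 131.1581 (V=37.8231), down 80.9836 (V=83.1193). Price 66.5413; hedge Δ=-0.9028, bond B=146.0083.
  t=2,j=1: stock 142.5632 → up 212.4192 (V=0.0000), down 131.1581 (V=37.8231). Price 26.0464; hedge Δ=-0.4655, bond B=92.4027.
  t=2,j=2: stock 230.8904 → up 344.0267 (V=0.0000), down 212.4192 (V=0.0000). Price 0.0000; hedge Δ=0.0000, bond B=0.0000.
  t=1,j=0: stock 95.6800 → up 142.5632 (V=26.0464), down 88.0256 (V=66.5413). Price 52.2287; hedge Δ=-0.7425, bond B=123.2725.
  t=1,j=1: stock 154.9600 → up 230.8904 (V=0.0000), down 142.5632 (V=26.0464). Price 17.9365; hedge Δ=-0.2949, bond B=63.6319.
  t=0,j=0: stock 104.0000 → up 154.9600 (V=17.9365), down 95.6800 (V=52.2287). Price 40.3780; hedge Δ=-0.5785, bond B=100.5398.
Self-financing check: at every node Δ·S+B equals the discounted successor values.

(0,0): Delta=-0.5785 Bond=100.5398
(1,0): Delta=-0.7425 Bond=123.2725
(1,1): Delta=-0.2949 Bond=63.6319
(2,0): Delta=-0.9028 Bond=146.0083
(2,1): Delta=-0.4655 Bond=92.4027
(2,2): Delta=0.0000 Bond=0.0000
(3,0): Delta=-1.0000 Bond=164.1028
(3,1): Delta=-0.7347 Bond=134.1819
(3,2): Delta=0.0000 Bond=0.0000
(3,3): Delta=0.0000 Bond=0.0000
V0=40.3780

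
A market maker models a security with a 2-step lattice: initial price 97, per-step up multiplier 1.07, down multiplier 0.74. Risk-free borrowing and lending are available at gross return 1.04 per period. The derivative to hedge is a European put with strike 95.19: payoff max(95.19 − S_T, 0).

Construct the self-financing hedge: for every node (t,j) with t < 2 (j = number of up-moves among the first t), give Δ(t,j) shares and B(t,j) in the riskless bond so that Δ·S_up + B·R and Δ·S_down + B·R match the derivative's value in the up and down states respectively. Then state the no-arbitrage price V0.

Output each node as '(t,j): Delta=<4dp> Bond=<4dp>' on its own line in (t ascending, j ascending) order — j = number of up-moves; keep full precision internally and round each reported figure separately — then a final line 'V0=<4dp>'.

Since d<R<u, set p* = (R−d)/(u−d) = 0.9091; price each node as the discounted p*-expectation of its children.
At expiry t=2: V(2,0)=42.0728, V(2,1)=18.3854, V(2,2)=0.0000
(1,0): S=71.7800. Δ = (V_up−V_dn)/(S_up−S_dn) = (18.3854−42.0728)/(76.8046−53.1172) = -1.0000. V = [p*·18.3854 + (1−p*)·42.0728]/1.04 = 19.7488. B = V − Δ·S = 91.5288.
(1,1): S=103.7900. Δ = (V_up−V_dn)/(S_up−S_dn) = (0.0000−18.3854)/(111.0553−76.8046) = -0.5368. V = [p*·0.0000 + (1−p*)·18.3854]/1.04 = 1.6071. B = V − Δ·S = 57.3204.
(0,0): S=97.0000. Δ = (V_up−V_dn)/(S_up−S_dn) = (1.6071−19.7488)/(103.7900−71.7800) = -0.5668. V = [p*·1.6071 + (1−p*)·19.7488]/1.04 = 3.1311. B = V − Δ·S = 58.1061.
The time-0 hedge costs 3.1311, which is the no-arbitrage price.

(0,0): Delta=-0.5668 Bond=58.1061
(1,0): Delta=-1.0000 Bond=91.5288
(1,1): Delta=-0.5368 Bond=57.3204
V0=3.1311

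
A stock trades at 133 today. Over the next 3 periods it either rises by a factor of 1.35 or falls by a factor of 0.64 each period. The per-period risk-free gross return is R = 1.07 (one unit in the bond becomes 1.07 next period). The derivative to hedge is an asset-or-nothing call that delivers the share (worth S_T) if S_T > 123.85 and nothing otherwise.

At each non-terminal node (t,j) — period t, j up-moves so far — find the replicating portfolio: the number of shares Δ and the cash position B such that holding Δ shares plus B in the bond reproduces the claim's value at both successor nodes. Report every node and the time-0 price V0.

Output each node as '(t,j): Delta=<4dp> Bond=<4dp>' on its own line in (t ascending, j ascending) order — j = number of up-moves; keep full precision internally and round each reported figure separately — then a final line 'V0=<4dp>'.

(0,0): Delta=1.2693 Bond=-54.5267
(1,0): Delta=1.4529 Bond=-73.9713
(1,1): Delta=1.2126 Bond=-48.1674
(2,0): Delta=0.0000 Bond=0.0000
(2,1): Delta=1.9014 Bond=-130.6884
(2,2): Delta=1.0000 Bond=0.0000
V0=114.2906

Risk-neutral probability p* = (R−d)/(u−d) = (1.07−0.64)/(1.35−0.64) = 0.6056.
Terminal payoffs: V(3,0)=0.0000, V(3,1)=0.0000, V(3,2)=155.1312, V(3,3)=327.2299
  t=2,j=0: stock 54.4768 → up 73.5437 (V=0.0000), down 34.8652 (V=0.0000). Price 0.0000; hedge Δ=0.0000, bond B=0.0000.
  t=2,j=1: stock 114.9120 → up 155.1312 (V=155.1312), down 73.5437 (V=0.0000). Price 87.8063; hedge Δ=1.9014, bond B=-130.6884.
  t=2,j=2: stock 242.3925 → up 327.2299 (V=327.2299), down 155.1312 (V=155.1312). Price 242.3925; hedge Δ=1.0000, bond B=0.0000.
  t=1,j=0: stock 85.1200 → up 114.9120 (V=87.8063), down 54.4768 (V=0.0000). Price 49.6995; hedge Δ=1.4529, bond B=-73.9713.
  t=1,j=1: stock 179.5500 → up 242.3925 (V=242.3925), down 114.9120 (V=87.8063). Price 169.5597; hedge Δ=1.2126, bond B=-48.1674.
  t=0,j=0: stock 133.0000 → up 179.5500 (V=169.5597), down 85.1200 (V=49.6995). Price 114.2906; hedge Δ=1.2693, bond B=-54.5267.
The time-0 hedge costs 114.2906, which is the no-arbitrage price.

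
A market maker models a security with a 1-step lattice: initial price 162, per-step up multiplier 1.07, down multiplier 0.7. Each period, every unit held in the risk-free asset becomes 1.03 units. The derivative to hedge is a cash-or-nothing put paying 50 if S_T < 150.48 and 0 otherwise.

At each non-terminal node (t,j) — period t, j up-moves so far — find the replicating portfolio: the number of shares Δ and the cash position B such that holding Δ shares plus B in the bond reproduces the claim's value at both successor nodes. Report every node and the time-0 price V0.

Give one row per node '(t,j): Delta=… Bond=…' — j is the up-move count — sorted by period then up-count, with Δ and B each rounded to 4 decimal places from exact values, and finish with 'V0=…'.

(0,0): Delta=-0.8342 Bond=140.3831
V0=5.2480

No-arbitrage ⇒ martingale measure with p* = (R−d)/(u−d) = 0.8919.
Terminal values V(1,·): V(1,0)=50.0000, V(1,1)=0.0000
Node (0,0) S=162.0000: V=(p*·0.0000+(1−p*)·50.0000)/1.03=5.2480; Δ=(0.0000−50.0000)/(173.3400−113.4000)=-0.8342; B=V−Δ·S=140.3831
Root portfolio cost Δ·162+B reproduces V0=5.2480.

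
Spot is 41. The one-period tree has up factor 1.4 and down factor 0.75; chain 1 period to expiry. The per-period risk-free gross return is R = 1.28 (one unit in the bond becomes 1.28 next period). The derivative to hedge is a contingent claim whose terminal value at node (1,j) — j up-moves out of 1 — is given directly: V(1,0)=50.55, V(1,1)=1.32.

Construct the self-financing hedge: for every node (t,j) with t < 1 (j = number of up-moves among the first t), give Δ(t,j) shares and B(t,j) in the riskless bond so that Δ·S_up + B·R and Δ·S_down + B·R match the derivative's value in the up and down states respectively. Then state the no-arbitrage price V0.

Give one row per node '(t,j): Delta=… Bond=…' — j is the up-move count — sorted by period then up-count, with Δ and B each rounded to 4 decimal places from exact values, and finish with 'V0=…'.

No-arbitrage ⇒ martingale measure with p* = (R−d)/(u−d) = 0.8154.
Payoff layer (t=1): V(1,0)=50.5500, V(1,1)=1.3200
Node (0,0) S=41.0000: V=(p*·1.3200+(1−p*)·50.5500)/1.28=8.1317; Δ=(1.3200−50.5500)/(57.4000−30.7500)=-1.8473; B=V−Δ·S=83.8702
Self-financing check: at every node Δ·S+B equals the discounted successor values.

(0,0): Delta=-1.8473 Bond=83.8702
V0=8.1317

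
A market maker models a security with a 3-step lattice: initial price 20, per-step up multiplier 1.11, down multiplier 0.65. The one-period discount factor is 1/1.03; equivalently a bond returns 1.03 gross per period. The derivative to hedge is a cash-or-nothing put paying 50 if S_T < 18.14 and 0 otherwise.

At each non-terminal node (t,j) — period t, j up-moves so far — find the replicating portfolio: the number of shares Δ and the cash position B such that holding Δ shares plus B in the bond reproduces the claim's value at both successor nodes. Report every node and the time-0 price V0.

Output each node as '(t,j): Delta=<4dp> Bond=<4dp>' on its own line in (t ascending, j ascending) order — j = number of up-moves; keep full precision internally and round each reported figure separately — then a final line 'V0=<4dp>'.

The replicating-portfolio and risk-neutral prices coincide; use p* = (1.03−0.65)/(1.11−0.65) = 0.8261 for the latter.
Payoff layer (t=3): V(3,0)=50.0000, V(3,1)=50.0000, V(3,2)=50.0000, V(3,3)=0.0000
Node (2,0) S=8.4500: V=(p*·50.0000+(1−p*)·50.0000)/1.03=48.5437; Δ=(50.0000−50.0000)/(9.3795−5.4925)=0.0000; B=V−Δ·S=48.5437
Node (2,1) S=14.4300: V=(p*·50.0000+(1−p*)·50.0000)/1.03=48.5437; Δ=(50.0000−50.0000)/(16.0173−9.3795)=0.0000; B=V−Δ·S=48.5437
Node (2,2) S=24.6420: V=(p*·0.0000+(1−p*)·50.0000)/1.03=8.4424; Δ=(0.0000−50.0000)/(27.3526−16.0173)=-4.4110; B=V−Δ·S=117.1380
Node (1,0) S=13.0000: V=(p*·48.5437+(1−p*)·48.5437)/1.03=47.1298; Δ=(48.5437−48.5437)/(14.4300−8.4500)=0.0000; B=V−Δ·S=47.1298
Node (1,1) S=22.2000: V=(p*·8.4424+(1−p*)·48.5437)/1.03=14.9675; Δ=(8.4424−48.5437)/(24.6420−14.4300)=-3.9269; B=V−Δ·S=102.1443
Node (0,0) S=20.0000: V=(p*·14.9675+(1−p*)·47.1298)/1.03=19.9621; Δ=(14.9675−47.1298)/(22.2000−13.0000)=-3.4959; B=V−Δ·S=89.8801
Root portfolio cost Δ·20+B reproduces V0=19.9621.

(0,0): Delta=-3.4959 Bond=89.8801
(1,0): Delta=0.0000 Bond=47.1298
(1,1): Delta=-3.9269 Bond=102.1443
(2,0): Delta=0.0000 Bond=48.5437
(2,1): Delta=0.0000 Bond=48.5437
(2,2): Delta=-4.4110 Bond=117.1380
V0=19.9621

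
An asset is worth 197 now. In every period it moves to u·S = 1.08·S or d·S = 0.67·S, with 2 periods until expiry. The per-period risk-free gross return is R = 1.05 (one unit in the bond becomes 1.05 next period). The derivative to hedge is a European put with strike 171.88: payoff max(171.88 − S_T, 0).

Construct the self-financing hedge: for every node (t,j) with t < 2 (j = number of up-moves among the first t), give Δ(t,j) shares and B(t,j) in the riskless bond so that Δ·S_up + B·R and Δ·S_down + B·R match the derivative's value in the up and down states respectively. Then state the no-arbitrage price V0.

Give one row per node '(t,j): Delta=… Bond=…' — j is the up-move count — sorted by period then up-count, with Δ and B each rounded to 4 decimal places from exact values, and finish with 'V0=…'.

(0,0): Delta=-0.3672 Bond=76.3582
(1,0): Delta=-1.0000 Bond=163.6952
(1,1): Delta=-0.3362 Bond=73.5825
V0=4.0136

The replicating-portfolio and risk-neutral prices coincide; use p* = (1.05−0.67)/(1.08−0.67) = 0.9268 for the latter.
At expiry t=2: V(2,0)=83.4467, V(2,1)=29.3308, V(2,2)=0.0000
  t=1,j=0: stock 131.9900 → up 142.5492 (V=29.3308), down 88.4333 (V=83.4467). Price 31.7052; hedge Δ=-1.0000, bond B=163.6952.
  t=1,j=1: stock 212.7600 → up 229.7808 (V=0.0000), down 142.5492 (V=29.3308). Price 2.0440; hedge Δ=-0.3362, bond B=73.5825.
  t=0,j=0: stock 197.0000 → up 212.7600 (V=2.0440), down 131.9900 (V=31.7052). Price 4.0136; hedge Δ=-0.3672, bond B=76.3582.
The time-0 hedge costs 4.0136, which is the no-arbitrage price.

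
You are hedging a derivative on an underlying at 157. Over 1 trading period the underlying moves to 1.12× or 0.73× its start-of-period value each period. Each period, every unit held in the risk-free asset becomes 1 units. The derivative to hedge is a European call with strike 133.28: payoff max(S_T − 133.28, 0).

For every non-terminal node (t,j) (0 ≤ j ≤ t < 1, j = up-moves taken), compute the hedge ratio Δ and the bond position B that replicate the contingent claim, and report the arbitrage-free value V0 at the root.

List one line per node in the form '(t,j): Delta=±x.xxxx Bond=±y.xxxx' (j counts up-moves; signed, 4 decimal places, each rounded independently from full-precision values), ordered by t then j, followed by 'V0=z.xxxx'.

The replicating-portfolio and risk-neutral prices coincide; use p* = (1−0.73)/(1.12−0.73) = 0.6923 for the latter.
Terminal payoffs: V(1,0)=0.0000, V(1,1)=42.5600
Node (0,0) S=157.0000: V=(p*·42.5600+(1−p*)·0.0000)/1=29.4646; Δ=(42.5600−0.0000)/(175.8400−114.6100)=0.6951; B=V−Δ·S=-79.6636
Root portfolio cost Δ·157+B reproduces V0=29.4646.

(0,0): Delta=0.6951 Bond=-79.6636
V0=29.4646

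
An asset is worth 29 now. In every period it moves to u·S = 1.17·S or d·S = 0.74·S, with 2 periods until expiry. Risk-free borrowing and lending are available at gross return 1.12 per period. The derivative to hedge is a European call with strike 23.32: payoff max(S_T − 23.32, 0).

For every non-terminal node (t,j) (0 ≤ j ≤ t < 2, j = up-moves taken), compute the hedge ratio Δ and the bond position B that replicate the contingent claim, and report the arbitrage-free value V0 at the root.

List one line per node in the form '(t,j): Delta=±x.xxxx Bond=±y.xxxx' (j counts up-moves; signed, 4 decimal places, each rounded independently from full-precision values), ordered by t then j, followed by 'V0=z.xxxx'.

No-arbitrage ⇒ martingale measure with p* = (R−d)/(u−d) = 0.8837.
Terminal values V(2,·): V(2,0)=0.0000, V(2,1)=1.7882, V(2,2)=16.3781
(1,0): S=21.4600. Δ = (V_up−V_dn)/(S_up−S_dn) = (1.7882−0.0000)/(25.1082−15.8804) = 0.1938. V = [p*·1.7882 + (1−p*)·0.0000]/1.12 = 1.4110. B = V − Δ·S = -2.7476.
(1,1): S=33.9300. Δ = (V_up−V_dn)/(S_up−S_dn) = (16.3781−1.7882)/(39.6981−25.1082) = 1.0000. V = [p*·16.3781 + (1−p*)·1.7882]/1.12 = 13.1086. B = V − Δ·S = -20.8214.
(0,0): S=29.0000. Δ = (V_up−V_dn)/(S_up−S_dn) = (13.1086−1.4110)/(33.9300−21.4600) = 0.9381. V = [p*·13.1086 + (1−p*)·1.4110]/1.12 = 10.4896. B = V − Δ·S = -16.7141.
Root portfolio cost Δ·29+B reproduces V0=10.4896.

(0,0): Delta=0.9381 Bond=-16.7141
(1,0): Delta=0.1938 Bond=-2.7476
(1,1): Delta=1.0000 Bond=-20.8214
V0=10.4896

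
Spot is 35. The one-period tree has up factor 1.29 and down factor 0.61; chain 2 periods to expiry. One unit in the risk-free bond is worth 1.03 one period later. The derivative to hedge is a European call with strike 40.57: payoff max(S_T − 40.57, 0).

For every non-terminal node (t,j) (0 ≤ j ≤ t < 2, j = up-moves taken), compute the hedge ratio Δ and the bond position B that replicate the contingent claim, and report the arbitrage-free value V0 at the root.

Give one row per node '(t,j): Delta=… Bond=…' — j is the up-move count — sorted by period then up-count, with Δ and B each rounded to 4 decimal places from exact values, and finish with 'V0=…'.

The replicating-portfolio and risk-neutral prices coincide; use p* = (1.03−0.61)/(1.29−0.61) = 0.6176 for the latter.
Payoff layer (t=2): V(2,0)=0.0000, V(2,1)=0.0000, V(2,2)=17.6735
  t=1,j=0: stock 21.3500 → up 27.5415 (V=0.0000), down 13.0235 (V=0.0000). Price 0.0000; hedge Δ=0.0000, bond B=0.0000.
  t=1,j=1: stock 45.1500 → up 58.2435 (V=17.6735), down 27.5415 (V=0.0000). Price 10.5980; hedge Δ=0.5756, bond B=-15.3924.
  t=0,j=0: stock 35.0000 → up 45.1500 (V=10.5980), down 21.3500 (V=0.0000). Price 6.3552; hedge Δ=0.4453, bond B=-9.2302.
Self-financing check: at every node Δ·S+B equals the discounted successor values.

(0,0): Delta=0.4453 Bond=-9.2302
(1,0): Delta=0.0000 Bond=0.0000
(1,1): Delta=0.5756 Bond=-15.3924
V0=6.3552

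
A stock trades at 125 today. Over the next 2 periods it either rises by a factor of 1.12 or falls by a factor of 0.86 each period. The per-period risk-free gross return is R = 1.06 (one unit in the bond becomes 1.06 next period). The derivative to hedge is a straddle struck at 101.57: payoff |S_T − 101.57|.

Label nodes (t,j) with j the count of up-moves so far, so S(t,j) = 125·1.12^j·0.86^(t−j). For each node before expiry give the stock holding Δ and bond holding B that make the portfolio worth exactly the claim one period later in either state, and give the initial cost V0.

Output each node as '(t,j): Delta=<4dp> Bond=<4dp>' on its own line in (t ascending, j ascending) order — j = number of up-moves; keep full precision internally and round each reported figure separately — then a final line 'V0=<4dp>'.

(0,0): Delta=0.8778 Bond=-74.2595
(1,0): Delta=0.3474 Bond=-21.6959
(1,1): Delta=1.0000 Bond=-95.8208
V0=35.4676

Risk-neutral probability p* = (R−d)/(u−d) = (1.06−0.86)/(1.12−0.86) = 0.7692.
Terminal values V(2,·): V(2,0)=9.1200, V(2,1)=18.8300, V(2,2)=55.2300
(1,0): S=107.5000. Δ = (V_up−V_dn)/(S_up−S_dn) = (18.8300−9.1200)/(120.4000−92.4500) = 0.3474. V = [p*·18.8300 + (1−p*)·9.1200]/1.06 = 15.6502. B = V − Δ·S = -21.6959.
(1,1): S=140.0000. Δ = (V_up−V_dn)/(S_up−S_dn) = (55.2300−18.8300)/(156.8000−120.4000) = 1.0000. V = [p*·55.2300 + (1−p*)·18.8300]/1.06 = 44.1792. B = V − Δ·S = -95.8208.
(0,0): S=125.0000. Δ = (V_up−V_dn)/(S_up−S_dn) = (44.1792−15.6502)/(140.0000−107.5000) = 0.8778. V = [p*·44.1792 + (1−p*)·15.6502]/1.06 = 35.4676. B = V − Δ·S = -74.2595.
Self-financing check: at every node Δ·S+B equals the discounted successor values.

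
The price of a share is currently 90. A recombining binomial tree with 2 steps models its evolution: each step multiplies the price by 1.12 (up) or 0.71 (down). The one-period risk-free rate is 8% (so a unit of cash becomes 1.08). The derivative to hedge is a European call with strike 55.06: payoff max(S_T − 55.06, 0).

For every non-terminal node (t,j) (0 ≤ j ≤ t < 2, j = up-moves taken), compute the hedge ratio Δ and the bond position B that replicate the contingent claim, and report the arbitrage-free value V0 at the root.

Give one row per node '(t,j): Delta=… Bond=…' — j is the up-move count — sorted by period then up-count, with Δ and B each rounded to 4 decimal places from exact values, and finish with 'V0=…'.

(0,0): Delta=0.9763 Bond=-44.9908
(1,0): Delta=0.6301 Bond=-26.4695
(1,1): Delta=1.0000 Bond=-50.9815
V0=42.8740

Risk-neutral probability p* = (R−d)/(u−d) = (1.08−0.71)/(1.12−0.71) = 0.9024.
Terminal payoffs: V(2,0)=0.0000, V(2,1)=16.5080, V(2,2)=57.8360
  t=1,j=0: stock 63.9000 → up 71.5680 (V=16.5080), down 45.3690 (V=0.0000). Price 13.7939; hedge Δ=0.6301, bond B=-26.4695.
  t=1,j=1: stock 100.8000 → up 112.8960 (V=57.8360), down 71.5680 (V=16.5080). Price 49.8185; hedge Δ=1.0000, bond B=-50.9815.
  t=0,j=0: stock 90.0000 → up 100.8000 (V=49.8185), down 63.9000 (V=13.7939). Price 42.8740; hedge Δ=0.9763, bond B=-44.9908.
The time-0 hedge costs 42.8740, which is the no-arbitrage price.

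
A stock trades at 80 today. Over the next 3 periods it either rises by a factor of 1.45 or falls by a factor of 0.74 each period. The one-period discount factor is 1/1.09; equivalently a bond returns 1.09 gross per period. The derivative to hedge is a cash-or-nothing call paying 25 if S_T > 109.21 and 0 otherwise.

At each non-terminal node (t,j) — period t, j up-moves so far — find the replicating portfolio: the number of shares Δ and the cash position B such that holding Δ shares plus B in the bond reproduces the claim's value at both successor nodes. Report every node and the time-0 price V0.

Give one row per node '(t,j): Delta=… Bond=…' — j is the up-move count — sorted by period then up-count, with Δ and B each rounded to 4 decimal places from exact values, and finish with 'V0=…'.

(0,0): Delta=0.1852 Bond=-5.3670
(1,0): Delta=0.2690 Bond=-10.8111
(1,1): Delta=0.1412 Bond=-0.7472
(2,0): Delta=0.0000 Bond=0.0000
(2,1): Delta=0.4102 Bond=-23.9049
(2,2): Delta=0.0000 Bond=22.9358
V0=9.4484

Since d<R<u, set p* = (R−d)/(u−d) = 0.4930; price each node as the discounted p*-expectation of its children.
Terminal payoffs: V(3,0)=0.0000, V(3,1)=0.0000, V(3,2)=25.0000, V(3,3)=25.0000
(2,0): S=43.8080. Δ = (V_up−V_dn)/(S_up−S_dn) = (0.0000−0.0000)/(63.5216−32.4179) = 0.0000. V = [p*·0.0000 + (1−p*)·0.0000]/1.09 = 0.0000. B = V − Δ·S = 0.0000.
(2,1): S=85.8400. Δ = (V_up−V_dn)/(S_up−S_dn) = (25.0000−0.0000)/(124.4680−63.5216) = 0.4102. V = [p*·25.0000 + (1−p*)·0.0000]/1.09 = 11.3064. B = V − Δ·S = -23.9049.
(2,2): S=168.2000. Δ = (V_up−V_dn)/(S_up−S_dn) = (25.0000−25.0000)/(243.8900−124.4680) = 0.0000. V = [p*·25.0000 + (1−p*)·25.0000]/1.09 = 22.9358. B = V − Δ·S = 22.9358.
(1,0): S=59.2000. Δ = (V_up−V_dn)/(S_up−S_dn) = (11.3064−0.0000)/(85.8400−43.8080) = 0.2690. V = [p*·11.3064 + (1−p*)·0.0000]/1.09 = 5.1134. B = V − Δ·S = -10.8111.
(1,1): S=116.0000. Δ = (V_up−V_dn)/(S_up−S_dn) = (22.9358−11.3064)/(168.2000−85.8400) = 0.1412. V = [p*·22.9358 + (1−p*)·11.3064]/1.09 = 15.6323. B = V − Δ·S = -0.7472.
(0,0): S=80.0000. Δ = (V_up−V_dn)/(S_up−S_dn) = (15.6323−5.1134)/(116.0000−59.2000) = 0.1852. V = [p*·15.6323 + (1−p*)·5.1134]/1.09 = 9.4484. B = V − Δ·S = -5.3670.
Self-financing check: at every node Δ·S+B equals the discounted successor values.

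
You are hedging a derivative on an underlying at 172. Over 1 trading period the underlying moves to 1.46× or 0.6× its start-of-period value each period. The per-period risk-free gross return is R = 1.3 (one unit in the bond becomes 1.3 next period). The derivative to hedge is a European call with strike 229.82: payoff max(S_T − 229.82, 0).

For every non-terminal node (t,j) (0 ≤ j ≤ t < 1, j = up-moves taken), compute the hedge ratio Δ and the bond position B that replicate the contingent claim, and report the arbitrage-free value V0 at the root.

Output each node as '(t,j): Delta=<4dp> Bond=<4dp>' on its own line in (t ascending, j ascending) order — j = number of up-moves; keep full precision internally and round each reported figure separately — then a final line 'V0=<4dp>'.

(0,0): Delta=0.1440 Bond=-11.4311
V0=13.3363

Since d<R<u, set p* = (R−d)/(u−d) = 0.8140; price each node as the discounted p*-expectation of its children.
Terminal payoffs: V(1,0)=0.0000, V(1,1)=21.3000
(0,0): S=172.0000. Δ = (V_up−V_dn)/(S_up−S_dn) = (21.3000−0.0000)/(251.1200−103.2000) = 0.1440. V = [p*·21.3000 + (1−p*)·0.0000]/1.3 = 13.3363. B = V − Δ·S = -11.4311.
Self-financing check: at every node Δ·S+B equals the discounted successor values.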